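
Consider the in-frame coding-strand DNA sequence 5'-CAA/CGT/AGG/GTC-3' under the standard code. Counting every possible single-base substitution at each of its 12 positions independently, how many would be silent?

9

Codon 1 (CAA, Gln): 1 synonymous substitution.
Codon 2 (CGT, Arg): 3 synonymous substitutions.
Codon 3 (AGG, Arg): 2 synonymous substitutions.
Codon 4 (GTC, Val): 3 synonymous substitutions.
Total: 1 + 3 + 2 + 3 = 9.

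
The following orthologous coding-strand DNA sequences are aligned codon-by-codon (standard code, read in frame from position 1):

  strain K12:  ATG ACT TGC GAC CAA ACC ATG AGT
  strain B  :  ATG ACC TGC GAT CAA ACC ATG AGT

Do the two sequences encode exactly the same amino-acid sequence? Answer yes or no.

yes

Codon 1: ATG Met / ATG Met — identical.
Codon 2: ACT Thr / ACC Thr — synonymous.
Codon 3: TGC Cys / TGC Cys — identical.
Codon 4: GAC Asp / GAT Asp — synonymous.
Codon 5: CAA Gln / CAA Gln — identical.
Codon 6: ACC Thr / ACC Thr — identical.
Codon 7: ATG Met / ATG Met — identical.
Codon 8: AGT Ser / AGT Ser — identical.
Nonsynonymous differences: 0 → same protein.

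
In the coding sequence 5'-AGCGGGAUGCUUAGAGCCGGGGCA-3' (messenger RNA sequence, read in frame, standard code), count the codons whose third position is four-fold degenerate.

Codon 1 AGC (Ser): third position 2-fold.
Codon 2 GGG (Gly): third position 4-fold.
Codon 3 AUG (Met): third position 1-fold.
Codon 4 CUU (Leu): third position 4-fold.
Codon 5 AGA (Arg): third position 2-fold.
Codon 6 GCC (Ala): third position 4-fold.
Codon 7 GGG (Gly): third position 4-fold.
Codon 8 GCA (Ala): third position 4-fold.
Four-fold degenerate third positions: 5.

5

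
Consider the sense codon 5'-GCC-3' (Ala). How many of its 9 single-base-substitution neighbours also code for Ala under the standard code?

Position 1: none → 0 synonymous.
Position 2: none → 0 synonymous.
Position 3: GCU, GCA, GCG → 3 synonymous.
Total: 0 + 0 + 3 = 3.

3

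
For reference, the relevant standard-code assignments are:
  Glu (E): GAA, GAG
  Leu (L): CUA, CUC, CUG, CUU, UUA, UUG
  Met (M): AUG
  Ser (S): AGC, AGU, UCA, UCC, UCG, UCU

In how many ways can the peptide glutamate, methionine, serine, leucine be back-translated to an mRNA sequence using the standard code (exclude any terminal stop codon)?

Glu: 2 codons.
Met: 1 codon.
Ser: 6 codons.
Leu: 6 codons.
2 × 1 × 6 × 6 = 72.

72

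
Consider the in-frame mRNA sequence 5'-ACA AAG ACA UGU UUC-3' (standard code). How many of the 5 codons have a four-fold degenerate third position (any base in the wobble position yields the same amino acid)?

Codon 1 ACA (Thr): third position 4-fold.
Codon 2 AAG (Lys): third position 2-fold.
Codon 3 ACA (Thr): third position 4-fold.
Codon 4 UGU (Cys): third position 2-fold.
Codon 5 UUC (Phe): third position 2-fold.
Four-fold degenerate third positions: 2.

2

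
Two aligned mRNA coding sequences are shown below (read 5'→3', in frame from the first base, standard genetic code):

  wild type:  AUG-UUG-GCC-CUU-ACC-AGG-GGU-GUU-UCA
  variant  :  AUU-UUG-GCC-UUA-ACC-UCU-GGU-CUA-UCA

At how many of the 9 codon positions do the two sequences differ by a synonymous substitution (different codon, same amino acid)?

Codon 1: AUG Met / AUU Ile — nonsynonymous.
Codon 2: UUG Leu / UUG Leu — identical.
Codon 3: GCC Ala / GCC Ala — identical.
Codon 4: CUU Leu / UUA Leu — synonymous.
Codon 5: ACC Thr / ACC Thr — identical.
Codon 6: AGG Arg / UCU Ser — nonsynonymous.
Codon 7: GGU Gly / GGU Gly — identical.
Codon 8: GUU Val / CUA Leu — nonsynonymous.
Codon 9: UCA Ser / UCA Ser — identical.
Synonymous differences: 1.

1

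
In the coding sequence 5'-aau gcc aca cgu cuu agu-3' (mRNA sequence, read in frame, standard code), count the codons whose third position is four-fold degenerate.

Codon 1 AAU (Asn): third position 2-fold.
Codon 2 GCC (Ala): third position 4-fold.
Codon 3 ACA (Thr): third position 4-fold.
Codon 4 CGU (Arg): third position 4-fold.
Codon 5 CUU (Leu): third position 4-fold.
Codon 6 AGU (Ser): third position 2-fold.
Four-fold degenerate third positions: 4.

4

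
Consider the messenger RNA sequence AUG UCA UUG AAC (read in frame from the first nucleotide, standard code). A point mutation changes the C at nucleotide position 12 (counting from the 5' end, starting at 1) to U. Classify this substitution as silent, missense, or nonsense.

Position 12 falls in codon 4: AAC → Asn.
After the substitution the codon is AAU → Asn.
Both encode Asn, so the change is synonymous.

silent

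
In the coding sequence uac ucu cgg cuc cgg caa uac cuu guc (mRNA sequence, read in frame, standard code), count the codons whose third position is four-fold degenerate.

6

Codon 1 UAC (Tyr): third position 2-fold.
Codon 2 UCU (Ser): third position 4-fold.
Codon 3 CGG (Arg): third position 4-fold.
Codon 4 CUC (Leu): third position 4-fold.
Codon 5 CGG (Arg): third position 4-fold.
Codon 6 CAA (Gln): third position 2-fold.
Codon 7 UAC (Tyr): third position 2-fold.
Codon 8 CUU (Leu): third position 4-fold.
Codon 9 GUC (Val): third position 4-fold.
Four-fold degenerate third positions: 6.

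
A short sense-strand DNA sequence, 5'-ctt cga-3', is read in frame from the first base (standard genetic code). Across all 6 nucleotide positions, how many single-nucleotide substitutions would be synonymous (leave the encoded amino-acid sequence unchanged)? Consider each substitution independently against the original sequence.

7

Codon 1 (CTT, Leu): 3 synonymous substitutions.
Codon 2 (CGA, Arg): 4 synonymous substitutions.
Total: 3 + 4 = 7.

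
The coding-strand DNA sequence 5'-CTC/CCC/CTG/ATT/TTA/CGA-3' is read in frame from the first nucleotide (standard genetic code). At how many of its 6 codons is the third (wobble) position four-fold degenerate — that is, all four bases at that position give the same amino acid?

Codon 1 CTC (Leu): third position 4-fold.
Codon 2 CCC (Pro): third position 4-fold.
Codon 3 CTG (Leu): third position 4-fold.
Codon 4 ATT (Ile): third position 3-fold.
Codon 5 TTA (Leu): third position 2-fold.
Codon 6 CGA (Arg): third position 4-fold.
Four-fold degenerate third positions: 4.

4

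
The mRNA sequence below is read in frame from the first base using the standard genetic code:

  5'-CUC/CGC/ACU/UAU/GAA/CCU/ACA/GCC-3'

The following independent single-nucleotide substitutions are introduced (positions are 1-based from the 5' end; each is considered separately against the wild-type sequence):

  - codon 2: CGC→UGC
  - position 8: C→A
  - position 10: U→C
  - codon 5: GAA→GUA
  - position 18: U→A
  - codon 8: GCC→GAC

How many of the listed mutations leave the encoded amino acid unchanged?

Codon 2: CGC (Arg) → UGC (Cys) — missense.
Codon 3: ACU (Thr) → AAU (Asn) — missense.
Codon 4: UAU (Tyr) → CAU (His) — missense.
Codon 5: GAA (Glu) → GUA (Val) — missense.
Codon 6: CCU (Pro) → CCA (Pro) — synonymous.
Codon 8: GCC (Ala) → GAC (Asp) — missense.
Synonymous: 1 of 6.

1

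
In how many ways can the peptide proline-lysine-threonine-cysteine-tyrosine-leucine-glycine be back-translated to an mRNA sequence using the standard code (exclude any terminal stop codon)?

3072

Pro: 4 codons.
Lys: 2 codons.
Thr: 4 codons.
Cys: 2 codons.
Tyr: 2 codons.
Leu: 6 codons.
Gly: 4 codons.
4 × 2 × 4 × 2 × 2 × 6 × 4 = 3072.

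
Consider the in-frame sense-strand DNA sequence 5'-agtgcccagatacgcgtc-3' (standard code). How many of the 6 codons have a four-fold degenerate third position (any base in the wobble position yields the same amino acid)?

Codon 1 AGT (Ser): third position 2-fold.
Codon 2 GCC (Ala): third position 4-fold.
Codon 3 CAG (Gln): third position 2-fold.
Codon 4 ATA (Ile): third position 3-fold.
Codon 5 CGC (Arg): third position 4-fold.
Codon 6 GTC (Val): third position 4-fold.
Four-fold degenerate third positions: 3.

3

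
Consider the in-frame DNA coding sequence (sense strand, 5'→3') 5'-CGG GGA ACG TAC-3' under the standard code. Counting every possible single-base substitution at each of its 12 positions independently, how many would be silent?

11

Codon 1 (CGG, Arg): 4 synonymous substitutions.
Codon 2 (GGA, Gly): 3 synonymous substitutions.
Codon 3 (ACG, Thr): 3 synonymous substitutions.
Codon 4 (TAC, Tyr): 1 synonymous substitution.
Total: 4 + 3 + 3 + 1 = 11.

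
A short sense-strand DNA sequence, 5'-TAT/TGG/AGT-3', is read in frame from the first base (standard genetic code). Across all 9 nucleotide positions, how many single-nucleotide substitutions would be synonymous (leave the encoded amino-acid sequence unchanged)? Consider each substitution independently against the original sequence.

Codon 1 (TAT, Tyr): 1 synonymous substitution.
Codon 2 (TGG, Trp): 0 synonymous substitutions.
Codon 3 (AGT, Ser): 1 synonymous substitution.
Total: 1 + 0 + 1 = 2.

2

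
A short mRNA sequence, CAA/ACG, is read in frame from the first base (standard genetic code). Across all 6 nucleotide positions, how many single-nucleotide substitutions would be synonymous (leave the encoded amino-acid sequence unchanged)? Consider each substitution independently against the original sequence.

4

Codon 1 (CAA, Gln): 1 synonymous substitution.
Codon 2 (ACG, Thr): 3 synonymous substitutions.
Total: 1 + 3 = 4.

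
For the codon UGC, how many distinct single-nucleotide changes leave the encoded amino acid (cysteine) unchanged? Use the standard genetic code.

Position 1: none → 0 synonymous.
Position 2: none → 0 synonymous.
Position 3: UGU → 1 synonymous.
Total: 0 + 0 + 1 = 1.

1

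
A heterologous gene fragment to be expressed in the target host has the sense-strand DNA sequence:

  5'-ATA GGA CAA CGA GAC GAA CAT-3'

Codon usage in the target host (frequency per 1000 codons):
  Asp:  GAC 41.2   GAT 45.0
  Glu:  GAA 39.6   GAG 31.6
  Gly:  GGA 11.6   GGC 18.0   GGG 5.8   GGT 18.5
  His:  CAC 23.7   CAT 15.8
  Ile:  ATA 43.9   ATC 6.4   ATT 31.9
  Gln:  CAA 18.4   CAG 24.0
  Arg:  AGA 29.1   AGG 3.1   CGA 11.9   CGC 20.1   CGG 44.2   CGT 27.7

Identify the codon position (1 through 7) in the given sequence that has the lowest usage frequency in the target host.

Codon 1 ATA (Ile): 43.9 per 1000.
Codon 2 GGA (Gly): 11.6 per 1000.
Codon 3 CAA (Gln): 18.4 per 1000.
Codon 4 CGA (Arg): 11.9 per 1000.
Codon 5 GAC (Asp): 41.2 per 1000.
Codon 6 GAA (Glu): 39.6 per 1000.
Codon 7 CAT (His): 15.8 per 1000.
Lowest frequency is 11.6 at codon 2.

2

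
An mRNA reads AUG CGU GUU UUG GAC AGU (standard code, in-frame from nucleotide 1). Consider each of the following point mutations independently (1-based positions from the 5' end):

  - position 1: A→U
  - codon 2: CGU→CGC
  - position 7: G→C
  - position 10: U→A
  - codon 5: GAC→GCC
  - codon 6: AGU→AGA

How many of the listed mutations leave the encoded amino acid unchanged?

Codon 1: AUG (Met) → UUG (Leu) — missense.
Codon 2: CGU (Arg) → CGC (Arg) — synonymous.
Codon 3: GUU (Val) → CUU (Leu) — missense.
Codon 4: UUG (Leu) → AUG (Met) — missense.
Codon 5: GAC (Asp) → GCC (Ala) — missense.
Codon 6: AGU (Ser) → AGA (Arg) — missense.
Synonymous: 1 of 6.

1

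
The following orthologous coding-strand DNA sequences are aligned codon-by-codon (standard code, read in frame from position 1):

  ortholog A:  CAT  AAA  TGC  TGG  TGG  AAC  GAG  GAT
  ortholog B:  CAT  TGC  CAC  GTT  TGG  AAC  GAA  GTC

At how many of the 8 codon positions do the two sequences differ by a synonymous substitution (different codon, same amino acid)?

Codon 1: CAT His / CAT His — identical.
Codon 2: AAA Lys / TGC Cys — nonsynonymous.
Codon 3: TGC Cys / CAC His — nonsynonymous.
Codon 4: TGG Trp / GTT Val — nonsynonymous.
Codon 5: TGG Trp / TGG Trp — identical.
Codon 6: AAC Asn / AAC Asn — identical.
Codon 7: GAG Glu / GAA Glu — synonymous.
Codon 8: GAT Asp / GTC Val — nonsynonymous.
Synonymous differences: 1.

1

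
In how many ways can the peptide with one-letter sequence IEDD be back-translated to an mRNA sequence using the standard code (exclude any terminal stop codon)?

Ile: 3 codons.
Glu: 2 codons.
Asp: 2 codons.
Asp: 2 codons.
3 × 2 × 2 × 2 = 24.

24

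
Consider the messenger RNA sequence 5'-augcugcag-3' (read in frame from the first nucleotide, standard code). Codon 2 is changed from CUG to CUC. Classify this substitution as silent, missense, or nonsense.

silent

Position 6 falls in codon 2: CUG → Leu.
After the substitution the codon is CUC → Leu.
Both encode Leu, so the change is synonymous.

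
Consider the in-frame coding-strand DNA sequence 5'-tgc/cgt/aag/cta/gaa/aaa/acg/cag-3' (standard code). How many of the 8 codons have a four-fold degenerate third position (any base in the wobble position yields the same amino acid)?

Codon 1 TGC (Cys): third position 2-fold.
Codon 2 CGT (Arg): third position 4-fold.
Codon 3 AAG (Lys): third position 2-fold.
Codon 4 CTA (Leu): third position 4-fold.
Codon 5 GAA (Glu): third position 2-fold.
Codon 6 AAA (Lys): third position 2-fold.
Codon 7 ACG (Thr): third position 4-fold.
Codon 8 CAG (Gln): third position 2-fold.
Four-fold degenerate third positions: 3.

3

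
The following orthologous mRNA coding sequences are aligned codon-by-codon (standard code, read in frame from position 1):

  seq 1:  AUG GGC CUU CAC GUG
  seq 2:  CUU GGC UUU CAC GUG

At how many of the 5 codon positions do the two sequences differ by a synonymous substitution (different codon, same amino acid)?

0

Codon 1: AUG Met / CUU Leu — nonsynonymous.
Codon 2: GGC Gly / GGC Gly — identical.
Codon 3: CUU Leu / UUU Phe — nonsynonymous.
Codon 4: CAC His / CAC His — identical.
Codon 5: GUG Val / GUG Val — identical.
Synonymous differences: 0.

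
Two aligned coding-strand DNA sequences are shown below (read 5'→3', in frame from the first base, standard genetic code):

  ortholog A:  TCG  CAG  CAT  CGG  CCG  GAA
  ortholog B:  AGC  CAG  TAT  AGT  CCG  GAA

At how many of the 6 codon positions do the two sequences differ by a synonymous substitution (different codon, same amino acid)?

Codon 1: TCG Ser / AGC Ser — synonymous.
Codon 2: CAG Gln / CAG Gln — identical.
Codon 3: CAT His / TAT Tyr — nonsynonymous.
Codon 4: CGG Arg / AGT Ser — nonsynonymous.
Codon 5: CCG Pro / CCG Pro — identical.
Codon 6: GAA Glu / GAA Glu — identical.
Synonymous differences: 1.

1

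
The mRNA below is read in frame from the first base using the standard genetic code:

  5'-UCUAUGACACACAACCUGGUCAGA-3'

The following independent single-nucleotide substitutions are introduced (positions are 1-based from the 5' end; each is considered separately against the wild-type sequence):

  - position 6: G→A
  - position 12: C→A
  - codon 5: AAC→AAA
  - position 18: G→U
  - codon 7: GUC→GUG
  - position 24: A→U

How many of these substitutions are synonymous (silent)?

Codon 2: AUG (Met) → AUA (Ile) — missense.
Codon 4: CAC (His) → CAA (Gln) — missense.
Codon 5: AAC (Asn) → AAA (Lys) — missense.
Codon 6: CUG (Leu) → CUU (Leu) — synonymous.
Codon 7: GUC (Val) → GUG (Val) — synonymous.
Codon 8: AGA (Arg) → AGU (Ser) — missense.
Synonymous: 2 of 6.

2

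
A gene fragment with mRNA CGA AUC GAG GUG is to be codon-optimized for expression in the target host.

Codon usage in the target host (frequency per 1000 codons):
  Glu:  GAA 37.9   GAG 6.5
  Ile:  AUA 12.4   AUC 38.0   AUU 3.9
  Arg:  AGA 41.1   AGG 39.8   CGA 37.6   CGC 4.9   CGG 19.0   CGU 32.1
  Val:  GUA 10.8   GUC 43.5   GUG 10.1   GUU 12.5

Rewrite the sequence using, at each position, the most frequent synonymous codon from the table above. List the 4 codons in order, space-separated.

Codon 1 (Arg): best is AGA at 41.1.
Codon 2 (Ile): best is AUC at 38.0.
Codon 3 (Glu): best is GAA at 37.9.
Codon 4 (Val): best is GUC at 43.5.

AGA AUC GAA GUC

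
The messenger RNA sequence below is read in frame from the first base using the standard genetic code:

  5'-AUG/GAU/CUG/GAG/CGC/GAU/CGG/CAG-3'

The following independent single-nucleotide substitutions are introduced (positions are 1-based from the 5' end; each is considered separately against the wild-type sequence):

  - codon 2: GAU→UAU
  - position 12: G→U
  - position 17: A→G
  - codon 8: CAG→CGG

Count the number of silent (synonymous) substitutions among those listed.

0

Codon 2: GAU (Asp) → UAU (Tyr) — missense.
Codon 4: GAG (Glu) → GAU (Asp) — missense.
Codon 6: GAU (Asp) → GGU (Gly) — missense.
Codon 8: CAG (Gln) → CGG (Arg) — missense.
Synonymous: 0 of 4.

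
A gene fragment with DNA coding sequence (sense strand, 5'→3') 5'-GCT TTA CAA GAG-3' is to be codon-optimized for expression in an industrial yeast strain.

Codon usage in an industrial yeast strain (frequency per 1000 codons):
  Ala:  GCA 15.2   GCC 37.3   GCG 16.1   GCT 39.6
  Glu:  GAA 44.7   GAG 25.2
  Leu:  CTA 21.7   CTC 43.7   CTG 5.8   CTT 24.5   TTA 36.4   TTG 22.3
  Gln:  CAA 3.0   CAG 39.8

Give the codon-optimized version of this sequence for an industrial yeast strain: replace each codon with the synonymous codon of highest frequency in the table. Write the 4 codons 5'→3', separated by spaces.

GCT CTC CAG GAA

Codon 1 (Ala): best is GCT at 39.6.
Codon 2 (Leu): best is CTC at 43.7.
Codon 3 (Gln): best is CAG at 39.8.
Codon 4 (Glu): best is GAA at 44.7.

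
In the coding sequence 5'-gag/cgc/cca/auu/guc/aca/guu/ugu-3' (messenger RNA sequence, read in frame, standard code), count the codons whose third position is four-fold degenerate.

Codon 1 GAG (Glu): third position 2-fold.
Codon 2 CGC (Arg): third position 4-fold.
Codon 3 CCA (Pro): third position 4-fold.
Codon 4 AUU (Ile): third position 3-fold.
Codon 5 GUC (Val): third position 4-fold.
Codon 6 ACA (Thr): third position 4-fold.
Codon 7 GUU (Val): third position 4-fold.
Codon 8 UGU (Cys): third position 2-fold.
Four-fold degenerate third positions: 5.

5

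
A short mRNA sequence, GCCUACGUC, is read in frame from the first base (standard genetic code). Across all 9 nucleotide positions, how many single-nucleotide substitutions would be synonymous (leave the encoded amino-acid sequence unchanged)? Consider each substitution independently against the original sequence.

Codon 1 (GCC, Ala): 3 synonymous substitutions.
Codon 2 (UAC, Tyr): 1 synonymous substitution.
Codon 3 (GUC, Val): 3 synonymous substitutions.
Total: 3 + 1 + 3 = 7.

7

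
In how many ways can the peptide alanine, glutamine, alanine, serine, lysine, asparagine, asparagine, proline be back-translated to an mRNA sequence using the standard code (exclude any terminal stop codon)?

6144

Ala: 4 codons.
Gln: 2 codons.
Ala: 4 codons.
Ser: 6 codons.
Lys: 2 codons.
Asn: 2 codons.
Asn: 2 codons.
Pro: 4 codons.
4 × 2 × 4 × 6 × 2 × 2 × 2 × 4 = 6144.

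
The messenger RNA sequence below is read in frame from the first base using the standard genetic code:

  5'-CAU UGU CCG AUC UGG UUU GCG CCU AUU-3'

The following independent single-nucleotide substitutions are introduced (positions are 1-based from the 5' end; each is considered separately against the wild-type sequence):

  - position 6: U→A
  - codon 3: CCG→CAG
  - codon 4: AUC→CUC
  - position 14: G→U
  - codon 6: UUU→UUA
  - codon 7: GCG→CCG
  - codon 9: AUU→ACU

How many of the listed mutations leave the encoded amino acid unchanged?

0

Codon 2: UGU (Cys) → UGA (Stop) — nonsense.
Codon 3: CCG (Pro) → CAG (Gln) — missense.
Codon 4: AUC (Ile) → CUC (Leu) — missense.
Codon 5: UGG (Trp) → UUG (Leu) — missense.
Codon 6: UUU (Phe) → UUA (Leu) — missense.
Codon 7: GCG (Ala) → CCG (Pro) — missense.
Codon 9: AUU (Ile) → ACU (Thr) — missense.
Synonymous: 0 of 7.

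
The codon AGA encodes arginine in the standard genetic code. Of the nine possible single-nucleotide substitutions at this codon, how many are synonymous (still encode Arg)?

2

Position 1: CGA → 1 synonymous.
Position 2: none → 0 synonymous.
Position 3: AGG → 1 synonymous.
Total: 1 + 0 + 1 = 2.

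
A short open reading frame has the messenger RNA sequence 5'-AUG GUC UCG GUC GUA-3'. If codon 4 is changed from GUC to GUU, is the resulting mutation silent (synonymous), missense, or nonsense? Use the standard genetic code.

Position 12 falls in codon 4: GUC → Val.
After the substitution the codon is GUU → Val.
Both encode Val, so the change is synonymous.

silent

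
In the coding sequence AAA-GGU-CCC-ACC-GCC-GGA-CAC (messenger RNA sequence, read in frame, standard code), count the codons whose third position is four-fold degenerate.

5

Codon 1 AAA (Lys): third position 2-fold.
Codon 2 GGU (Gly): third position 4-fold.
Codon 3 CCC (Pro): third position 4-fold.
Codon 4 ACC (Thr): third position 4-fold.
Codon 5 GCC (Ala): third position 4-fold.
Codon 6 GGA (Gly): third position 4-fold.
Codon 7 CAC (His): third position 2-fold.
Four-fold degenerate third positions: 5.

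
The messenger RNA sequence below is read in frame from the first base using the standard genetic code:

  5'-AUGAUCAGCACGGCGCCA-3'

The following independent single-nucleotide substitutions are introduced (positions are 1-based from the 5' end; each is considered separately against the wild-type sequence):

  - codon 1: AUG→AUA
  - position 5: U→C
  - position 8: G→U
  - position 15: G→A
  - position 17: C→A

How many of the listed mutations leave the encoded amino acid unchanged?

1

Codon 1: AUG (Met) → AUA (Ile) — missense.
Codon 2: AUC (Ile) → ACC (Thr) — missense.
Codon 3: AGC (Ser) → AUC (Ile) — missense.
Codon 5: GCG (Ala) → GCA (Ala) — synonymous.
Codon 6: CCA (Pro) → CAA (Gln) — missense.
Synonymous: 1 of 5.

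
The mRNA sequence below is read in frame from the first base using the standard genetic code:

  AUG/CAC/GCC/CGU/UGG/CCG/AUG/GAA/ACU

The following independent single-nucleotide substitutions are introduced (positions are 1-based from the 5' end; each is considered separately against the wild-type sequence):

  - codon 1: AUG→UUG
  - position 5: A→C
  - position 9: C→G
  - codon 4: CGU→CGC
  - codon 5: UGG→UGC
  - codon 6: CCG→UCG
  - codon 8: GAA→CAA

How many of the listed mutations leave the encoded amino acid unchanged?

Codon 1: AUG (Met) → UUG (Leu) — missense.
Codon 2: CAC (His) → CCC (Pro) — missense.
Codon 3: GCC (Ala) → GCG (Ala) — synonymous.
Codon 4: CGU (Arg) → CGC (Arg) — synonymous.
Codon 5: UGG (Trp) → UGC (Cys) — missense.
Codon 6: CCG (Pro) → UCG (Ser) — missense.
Codon 8: GAA (Glu) → CAA (Gln) — missense.
Synonymous: 2 of 7.

2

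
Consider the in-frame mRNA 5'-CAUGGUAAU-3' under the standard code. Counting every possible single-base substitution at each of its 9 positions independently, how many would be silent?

Codon 1 (CAU, His): 1 synonymous substitution.
Codon 2 (GGU, Gly): 3 synonymous substitutions.
Codon 3 (AAU, Asn): 1 synonymous substitution.
Total: 1 + 3 + 1 = 5.

5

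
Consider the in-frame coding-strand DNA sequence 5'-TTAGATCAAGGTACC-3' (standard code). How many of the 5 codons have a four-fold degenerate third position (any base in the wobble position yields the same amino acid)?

Codon 1 TTA (Leu): third position 2-fold.
Codon 2 GAT (Asp): third position 2-fold.
Codon 3 CAA (Gln): third position 2-fold.
Codon 4 GGT (Gly): third position 4-fold.
Codon 5 ACC (Thr): third position 4-fold.
Four-fold degenerate third positions: 2.

2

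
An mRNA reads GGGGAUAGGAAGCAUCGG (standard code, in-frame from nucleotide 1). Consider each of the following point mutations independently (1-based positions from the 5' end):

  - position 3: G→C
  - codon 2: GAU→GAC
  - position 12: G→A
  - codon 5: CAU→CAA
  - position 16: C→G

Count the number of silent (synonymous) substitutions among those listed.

Codon 1: GGG (Gly) → GGC (Gly) — synonymous.
Codon 2: GAU (Asp) → GAC (Asp) — synonymous.
Codon 4: AAG (Lys) → AAA (Lys) — synonymous.
Codon 5: CAU (His) → CAA (Gln) — missense.
Codon 6: CGG (Arg) → GGG (Gly) — missense.
Synonymous: 3 of 5.

3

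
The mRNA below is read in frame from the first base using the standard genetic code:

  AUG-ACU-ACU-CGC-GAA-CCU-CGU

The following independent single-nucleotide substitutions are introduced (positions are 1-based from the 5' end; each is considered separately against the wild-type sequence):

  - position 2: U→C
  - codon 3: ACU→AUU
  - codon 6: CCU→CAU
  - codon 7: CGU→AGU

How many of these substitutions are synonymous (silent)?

Codon 1: AUG (Met) → ACG (Thr) — missense.
Codon 3: ACU (Thr) → AUU (Ile) — missense.
Codon 6: CCU (Pro) → CAU (His) — missense.
Codon 7: CGU (Arg) → AGU (Ser) — missense.
Synonymous: 0 of 4.

0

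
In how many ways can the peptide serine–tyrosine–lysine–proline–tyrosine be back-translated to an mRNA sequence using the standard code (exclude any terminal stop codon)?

Ser: 6 codons.
Tyr: 2 codons.
Lys: 2 codons.
Pro: 4 codons.
Tyr: 2 codons.
6 × 2 × 2 × 4 × 2 = 192.

192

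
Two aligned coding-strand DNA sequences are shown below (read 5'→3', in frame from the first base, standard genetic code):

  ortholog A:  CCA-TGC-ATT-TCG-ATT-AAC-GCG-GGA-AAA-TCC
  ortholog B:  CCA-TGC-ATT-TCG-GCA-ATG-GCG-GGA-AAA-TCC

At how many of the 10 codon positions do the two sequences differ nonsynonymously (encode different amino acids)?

Codon 1: CCA Pro / CCA Pro — identical.
Codon 2: TGC Cys / TGC Cys — identical.
Codon 3: ATT Ile / ATT Ile — identical.
Codon 4: TCG Ser / TCG Ser — identical.
Codon 5: ATT Ile / GCA Ala — nonsynonymous.
Codon 6: AAC Asn / ATG Met — nonsynonymous.
Codon 7: GCG Ala / GCG Ala — identical.
Codon 8: GGA Gly / GGA Gly — identical.
Codon 9: AAA Lys / AAA Lys — identical.
Codon 10: TCC Ser / TCC Ser — identical.
Nonsynonymous differences: 2.

2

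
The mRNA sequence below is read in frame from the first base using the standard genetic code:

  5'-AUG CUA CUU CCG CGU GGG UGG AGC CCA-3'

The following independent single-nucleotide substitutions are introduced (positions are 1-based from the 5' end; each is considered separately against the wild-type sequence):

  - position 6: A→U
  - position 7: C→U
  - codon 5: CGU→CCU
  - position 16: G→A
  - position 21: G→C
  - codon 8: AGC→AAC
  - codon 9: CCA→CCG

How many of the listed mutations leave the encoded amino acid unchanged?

Codon 2: CUA (Leu) → CUU (Leu) — synonymous.
Codon 3: CUU (Leu) → UUU (Phe) — missense.
Codon 5: CGU (Arg) → CCU (Pro) — missense.
Codon 6: GGG (Gly) → AGG (Arg) — missense.
Codon 7: UGG (Trp) → UGC (Cys) — missense.
Codon 8: AGC (Ser) → AAC (Asn) — missense.
Codon 9: CCA (Pro) → CCG (Pro) — synonymous.
Synonymous: 2 of 7.

2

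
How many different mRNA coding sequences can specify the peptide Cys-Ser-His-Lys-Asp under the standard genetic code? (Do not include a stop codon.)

96

Cys: 2 codons.
Ser: 6 codons.
His: 2 codons.
Lys: 2 codons.
Asp: 2 codons.
2 × 6 × 2 × 2 × 2 = 96.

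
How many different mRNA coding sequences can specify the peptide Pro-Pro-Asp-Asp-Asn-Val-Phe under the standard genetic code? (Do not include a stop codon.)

1024

Pro: 4 codons.
Pro: 4 codons.
Asp: 2 codons.
Asp: 2 codons.
Asn: 2 codons.
Val: 4 codons.
Phe: 2 codons.
4 × 4 × 2 × 2 × 2 × 4 × 2 = 1024.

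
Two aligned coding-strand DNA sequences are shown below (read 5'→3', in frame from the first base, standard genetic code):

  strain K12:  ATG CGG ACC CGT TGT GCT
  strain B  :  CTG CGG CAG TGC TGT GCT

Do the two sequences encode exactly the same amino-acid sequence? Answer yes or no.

Codon 1: ATG Met / CTG Leu — nonsynonymous.
Codon 2: CGG Arg / CGG Arg — identical.
Codon 3: ACC Thr / CAG Gln — nonsynonymous.
Codon 4: CGT Arg / TGC Cys — nonsynonymous.
Codon 5: TGT Cys / TGT Cys — identical.
Codon 6: GCT Ala / GCT Ala — identical.
Nonsynonymous differences: 3 → different protein.

no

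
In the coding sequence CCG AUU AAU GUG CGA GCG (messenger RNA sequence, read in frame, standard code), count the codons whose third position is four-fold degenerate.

Codon 1 CCG (Pro): third position 4-fold.
Codon 2 AUU (Ile): third position 3-fold.
Codon 3 AAU (Asn): third position 2-fold.
Codon 4 GUG (Val): third position 4-fold.
Codon 5 CGA (Arg): third position 4-fold.
Codon 6 GCG (Ala): third position 4-fold.
Four-fold degenerate third positions: 4.

4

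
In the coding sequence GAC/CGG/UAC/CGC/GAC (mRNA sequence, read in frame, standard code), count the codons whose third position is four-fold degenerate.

Codon 1 GAC (Asp): third position 2-fold.
Codon 2 CGG (Arg): third position 4-fold.
Codon 3 UAC (Tyr): third position 2-fold.
Codon 4 CGC (Arg): third position 4-fold.
Codon 5 GAC (Asp): third position 2-fold.
Four-fold degenerate third positions: 2.

2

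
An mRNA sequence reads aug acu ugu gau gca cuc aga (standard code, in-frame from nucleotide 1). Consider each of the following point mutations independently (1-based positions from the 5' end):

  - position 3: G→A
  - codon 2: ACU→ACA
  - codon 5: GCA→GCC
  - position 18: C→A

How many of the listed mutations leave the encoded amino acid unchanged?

Codon 1: AUG (Met) → AUA (Ile) — missense.
Codon 2: ACU (Thr) → ACA (Thr) — synonymous.
Codon 5: GCA (Ala) → GCC (Ala) — synonymous.
Codon 6: CUC (Leu) → CUA (Leu) — synonymous.
Synonymous: 3 of 4.

3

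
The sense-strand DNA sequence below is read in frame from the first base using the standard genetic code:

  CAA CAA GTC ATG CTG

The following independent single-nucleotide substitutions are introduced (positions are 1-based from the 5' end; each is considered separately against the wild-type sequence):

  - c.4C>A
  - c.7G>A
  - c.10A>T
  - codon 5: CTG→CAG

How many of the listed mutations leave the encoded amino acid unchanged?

0

Codon 2: CAA (Gln) → AAA (Lys) — missense.
Codon 3: GTC (Val) → ATC (Ile) — missense.
Codon 4: ATG (Met) → TTG (Leu) — missense.
Codon 5: CTG (Leu) → CAG (Gln) — missense.
Synonymous: 0 of 4.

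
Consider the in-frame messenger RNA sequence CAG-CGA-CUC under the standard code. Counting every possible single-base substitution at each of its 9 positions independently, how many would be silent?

Codon 1 (CAG, Gln): 1 synonymous substitution.
Codon 2 (CGA, Arg): 4 synonymous substitutions.
Codon 3 (CUC, Leu): 3 synonymous substitutions.
Total: 1 + 4 + 3 = 8.

8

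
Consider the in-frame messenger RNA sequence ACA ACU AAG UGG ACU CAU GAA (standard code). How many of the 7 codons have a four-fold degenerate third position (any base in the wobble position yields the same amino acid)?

Codon 1 ACA (Thr): third position 4-fold.
Codon 2 ACU (Thr): third position 4-fold.
Codon 3 AAG (Lys): third position 2-fold.
Codon 4 UGG (Trp): third position 1-fold.
Codon 5 ACU (Thr): third position 4-fold.
Codon 6 CAU (His): third position 2-fold.
Codon 7 GAA (Glu): third position 2-fold.
Four-fold degenerate third positions: 3.

3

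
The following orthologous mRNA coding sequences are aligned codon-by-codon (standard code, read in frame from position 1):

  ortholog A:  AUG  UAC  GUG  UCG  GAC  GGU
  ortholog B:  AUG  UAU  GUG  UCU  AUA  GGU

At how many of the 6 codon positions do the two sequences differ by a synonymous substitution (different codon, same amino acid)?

Codon 1: AUG Met / AUG Met — identical.
Codon 2: UAC Tyr / UAU Tyr — synonymous.
Codon 3: GUG Val / GUG Val — identical.
Codon 4: UCG Ser / UCU Ser — synonymous.
Codon 5: GAC Asp / AUA Ile — nonsynonymous.
Codon 6: GGU Gly / GGU Gly — identical.
Synonymous differences: 2.

2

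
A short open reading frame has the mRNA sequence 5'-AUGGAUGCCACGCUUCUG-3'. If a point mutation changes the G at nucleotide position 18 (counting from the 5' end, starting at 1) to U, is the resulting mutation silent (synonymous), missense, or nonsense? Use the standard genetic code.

Position 18 falls in codon 6: CUG → Leu.
After the substitution the codon is CUU → Leu.
Both encode Leu, so the change is synonymous.

silent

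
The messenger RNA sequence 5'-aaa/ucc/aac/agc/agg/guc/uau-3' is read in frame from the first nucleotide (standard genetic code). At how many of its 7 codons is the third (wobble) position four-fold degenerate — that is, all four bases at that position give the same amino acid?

2

Codon 1 AAA (Lys): third position 2-fold.
Codon 2 UCC (Ser): third position 4-fold.
Codon 3 AAC (Asn): third position 2-fold.
Codon 4 AGC (Ser): third position 2-fold.
Codon 5 AGG (Arg): third position 2-fold.
Codon 6 GUC (Val): third position 4-fold.
Codon 7 UAU (Tyr): third position 2-fold.
Four-fold degenerate third positions: 2.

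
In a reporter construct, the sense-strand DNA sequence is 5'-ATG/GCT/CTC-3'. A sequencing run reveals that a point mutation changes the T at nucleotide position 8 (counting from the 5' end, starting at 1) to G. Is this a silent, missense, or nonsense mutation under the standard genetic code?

missense

Position 8 falls in codon 3: CTC → Leu.
After the substitution the codon is CGC → Arg.
Leu ≠ Arg, so this is a missense mutation.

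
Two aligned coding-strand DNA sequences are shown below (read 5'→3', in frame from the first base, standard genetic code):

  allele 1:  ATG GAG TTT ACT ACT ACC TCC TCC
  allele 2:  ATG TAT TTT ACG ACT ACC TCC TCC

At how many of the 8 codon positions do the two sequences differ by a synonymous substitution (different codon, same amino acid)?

1

Codon 1: ATG Met / ATG Met — identical.
Codon 2: GAG Glu / TAT Tyr — nonsynonymous.
Codon 3: TTT Phe / TTT Phe — identical.
Codon 4: ACT Thr / ACG Thr — synonymous.
Codon 5: ACT Thr / ACT Thr — identical.
Codon 6: ACC Thr / ACC Thr — identical.
Codon 7: TCC Ser / TCC Ser — identical.
Codon 8: TCC Ser / TCC Ser — identical.
Synonymous differences: 1.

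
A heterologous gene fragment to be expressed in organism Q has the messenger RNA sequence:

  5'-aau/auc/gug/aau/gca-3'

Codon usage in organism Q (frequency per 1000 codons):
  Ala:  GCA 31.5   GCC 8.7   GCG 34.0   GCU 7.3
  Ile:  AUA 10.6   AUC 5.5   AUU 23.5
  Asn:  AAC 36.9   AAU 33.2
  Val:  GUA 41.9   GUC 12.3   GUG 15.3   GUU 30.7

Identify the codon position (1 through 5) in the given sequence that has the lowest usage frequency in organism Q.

Codon 1 AAU (Asn): 33.2 per 1000.
Codon 2 AUC (Ile): 5.5 per 1000.
Codon 3 GUG (Val): 15.3 per 1000.
Codon 4 AAU (Asn): 33.2 per 1000.
Codon 5 GCA (Ala): 31.5 per 1000.
Lowest frequency is 5.5 at codon 2.

2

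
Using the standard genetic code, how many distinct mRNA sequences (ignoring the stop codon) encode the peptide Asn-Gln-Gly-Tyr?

Asn: 2 codons.
Gln: 2 codons.
Gly: 4 codons.
Tyr: 2 codons.
2 × 2 × 4 × 2 = 32.

32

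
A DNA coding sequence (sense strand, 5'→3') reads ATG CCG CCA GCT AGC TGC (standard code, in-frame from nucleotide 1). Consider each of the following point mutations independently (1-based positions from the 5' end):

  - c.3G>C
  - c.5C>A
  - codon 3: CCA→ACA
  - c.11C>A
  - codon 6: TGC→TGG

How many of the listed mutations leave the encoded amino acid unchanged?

0

Codon 1: ATG (Met) → ATC (Ile) — missense.
Codon 2: CCG (Pro) → CAG (Gln) — missense.
Codon 3: CCA (Pro) → ACA (Thr) — missense.
Codon 4: GCT (Ala) → GAT (Asp) — missense.
Codon 6: TGC (Cys) → TGG (Trp) — missense.
Synonymous: 0 of 5.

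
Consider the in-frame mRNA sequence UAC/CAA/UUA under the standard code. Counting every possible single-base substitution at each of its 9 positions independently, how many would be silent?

4

Codon 1 (UAC, Tyr): 1 synonymous substitution.
Codon 2 (CAA, Gln): 1 synonymous substitution.
Codon 3 (UUA, Leu): 2 synonymous substitutions.
Total: 1 + 1 + 2 = 4.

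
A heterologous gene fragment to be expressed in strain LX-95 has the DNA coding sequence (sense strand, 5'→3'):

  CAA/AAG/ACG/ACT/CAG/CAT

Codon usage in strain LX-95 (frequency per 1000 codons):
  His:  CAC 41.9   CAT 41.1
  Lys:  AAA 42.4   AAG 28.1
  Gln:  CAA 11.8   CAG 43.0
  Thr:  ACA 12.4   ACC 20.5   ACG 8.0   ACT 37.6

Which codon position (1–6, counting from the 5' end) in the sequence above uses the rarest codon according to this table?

Codon 1 CAA (Gln): 11.8 per 1000.
Codon 2 AAG (Lys): 28.1 per 1000.
Codon 3 ACG (Thr): 8.0 per 1000.
Codon 4 ACT (Thr): 37.6 per 1000.
Codon 5 CAG (Gln): 43.0 per 1000.
Codon 6 CAT (His): 41.1 per 1000.
Lowest frequency is 8.0 at codon 3.

3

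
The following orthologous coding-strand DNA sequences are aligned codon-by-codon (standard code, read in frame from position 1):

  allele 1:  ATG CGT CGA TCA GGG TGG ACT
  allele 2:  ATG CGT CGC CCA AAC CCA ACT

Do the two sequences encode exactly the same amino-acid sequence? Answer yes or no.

Codon 1: ATG Met / ATG Met — identical.
Codon 2: CGT Arg / CGT Arg — identical.
Codon 3: CGA Arg / CGC Arg — synonymous.
Codon 4: TCA Ser / CCA Pro — nonsynonymous.
Codon 5: GGG Gly / AAC Asn — nonsynonymous.
Codon 6: TGG Trp / CCA Pro — nonsynonymous.
Codon 7: ACT Thr / ACT Thr — identical.
Nonsynonymous differences: 3 → different protein.

no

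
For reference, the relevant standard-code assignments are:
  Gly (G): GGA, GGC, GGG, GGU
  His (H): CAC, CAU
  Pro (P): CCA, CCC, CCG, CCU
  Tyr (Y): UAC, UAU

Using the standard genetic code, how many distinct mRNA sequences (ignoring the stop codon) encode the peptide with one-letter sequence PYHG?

64

Pro: 4 codons.
Tyr: 2 codons.
His: 2 codons.
Gly: 4 codons.
4 × 2 × 2 × 4 = 64.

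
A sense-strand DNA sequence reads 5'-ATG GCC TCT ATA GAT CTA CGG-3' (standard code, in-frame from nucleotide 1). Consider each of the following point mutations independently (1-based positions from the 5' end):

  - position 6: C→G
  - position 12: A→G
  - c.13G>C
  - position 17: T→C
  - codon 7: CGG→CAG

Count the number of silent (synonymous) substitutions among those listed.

Codon 2: GCC (Ala) → GCG (Ala) — synonymous.
Codon 4: ATA (Ile) → ATG (Met) — missense.
Codon 5: GAT (Asp) → CAT (His) — missense.
Codon 6: CTA (Leu) → CCA (Pro) — missense.
Codon 7: CGG (Arg) → CAG (Gln) — missense.
Synonymous: 1 of 5.

1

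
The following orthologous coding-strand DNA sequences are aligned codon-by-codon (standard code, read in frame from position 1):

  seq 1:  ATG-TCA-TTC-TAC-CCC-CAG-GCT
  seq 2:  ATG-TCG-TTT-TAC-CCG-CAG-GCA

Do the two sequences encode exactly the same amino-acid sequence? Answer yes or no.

Codon 1: ATG Met / ATG Met — identical.
Codon 2: TCA Ser / TCG Ser — synonymous.
Codon 3: TTC Phe / TTT Phe — synonymous.
Codon 4: TAC Tyr / TAC Tyr — identical.
Codon 5: CCC Pro / CCG Pro — synonymous.
Codon 6: CAG Gln / CAG Gln — identical.
Codon 7: GCT Ala / GCA Ala — synonymous.
Nonsynonymous differences: 0 → same protein.

yes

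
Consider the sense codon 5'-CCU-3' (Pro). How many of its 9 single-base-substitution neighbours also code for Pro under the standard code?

Position 1: none → 0 synonymous.
Position 2: none → 0 synonymous.
Position 3: CCC, CCA, CCG → 3 synonymous.
Total: 0 + 0 + 3 = 3.

3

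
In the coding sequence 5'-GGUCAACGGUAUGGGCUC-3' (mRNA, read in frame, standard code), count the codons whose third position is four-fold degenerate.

Codon 1 GGU (Gly): third position 4-fold.
Codon 2 CAA (Gln): third position 2-fold.
Codon 3 CGG (Arg): third position 4-fold.
Codon 4 UAU (Tyr): third position 2-fold.
Codon 5 GGG (Gly): third position 4-fold.
Codon 6 CUC (Leu): third position 4-fold.
Four-fold degenerate third positions: 4.

4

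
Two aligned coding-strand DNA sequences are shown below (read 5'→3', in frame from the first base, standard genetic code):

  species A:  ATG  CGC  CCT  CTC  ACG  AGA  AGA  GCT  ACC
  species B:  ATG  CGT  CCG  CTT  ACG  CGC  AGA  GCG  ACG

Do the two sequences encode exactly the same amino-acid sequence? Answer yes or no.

Codon 1: ATG Met / ATG Met — identical.
Codon 2: CGC Arg / CGT Arg — synonymous.
Codon 3: CCT Pro / CCG Pro — synonymous.
Codon 4: CTC Leu / CTT Leu — synonymous.
Codon 5: ACG Thr / ACG Thr — identical.
Codon 6: AGA Arg / CGC Arg — synonymous.
Codon 7: AGA Arg / AGA Arg — identical.
Codon 8: GCT Ala / GCG Ala — synonymous.
Codon 9: ACC Thr / ACG Thr — synonymous.
Nonsynonymous differences: 0 → same protein.

yes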